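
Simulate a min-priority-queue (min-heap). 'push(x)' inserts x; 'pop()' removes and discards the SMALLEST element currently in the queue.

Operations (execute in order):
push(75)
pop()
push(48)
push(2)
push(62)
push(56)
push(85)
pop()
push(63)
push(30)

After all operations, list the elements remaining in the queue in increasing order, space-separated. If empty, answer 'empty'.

Answer: 30 48 56 62 63 85

Derivation:
push(75): heap contents = [75]
pop() → 75: heap contents = []
push(48): heap contents = [48]
push(2): heap contents = [2, 48]
push(62): heap contents = [2, 48, 62]
push(56): heap contents = [2, 48, 56, 62]
push(85): heap contents = [2, 48, 56, 62, 85]
pop() → 2: heap contents = [48, 56, 62, 85]
push(63): heap contents = [48, 56, 62, 63, 85]
push(30): heap contents = [30, 48, 56, 62, 63, 85]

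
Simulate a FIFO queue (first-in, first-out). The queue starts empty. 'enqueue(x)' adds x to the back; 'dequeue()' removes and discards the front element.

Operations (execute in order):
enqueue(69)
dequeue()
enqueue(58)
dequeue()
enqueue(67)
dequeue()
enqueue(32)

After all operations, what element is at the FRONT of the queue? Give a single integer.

enqueue(69): queue = [69]
dequeue(): queue = []
enqueue(58): queue = [58]
dequeue(): queue = []
enqueue(67): queue = [67]
dequeue(): queue = []
enqueue(32): queue = [32]

Answer: 32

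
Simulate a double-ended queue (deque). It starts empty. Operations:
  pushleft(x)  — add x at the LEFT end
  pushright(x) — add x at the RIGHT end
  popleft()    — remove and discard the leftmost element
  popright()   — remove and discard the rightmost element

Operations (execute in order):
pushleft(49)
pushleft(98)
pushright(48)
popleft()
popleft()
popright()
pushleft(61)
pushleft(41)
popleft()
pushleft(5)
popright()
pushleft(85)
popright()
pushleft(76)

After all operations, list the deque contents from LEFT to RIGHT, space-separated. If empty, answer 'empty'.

pushleft(49): [49]
pushleft(98): [98, 49]
pushright(48): [98, 49, 48]
popleft(): [49, 48]
popleft(): [48]
popright(): []
pushleft(61): [61]
pushleft(41): [41, 61]
popleft(): [61]
pushleft(5): [5, 61]
popright(): [5]
pushleft(85): [85, 5]
popright(): [85]
pushleft(76): [76, 85]

Answer: 76 85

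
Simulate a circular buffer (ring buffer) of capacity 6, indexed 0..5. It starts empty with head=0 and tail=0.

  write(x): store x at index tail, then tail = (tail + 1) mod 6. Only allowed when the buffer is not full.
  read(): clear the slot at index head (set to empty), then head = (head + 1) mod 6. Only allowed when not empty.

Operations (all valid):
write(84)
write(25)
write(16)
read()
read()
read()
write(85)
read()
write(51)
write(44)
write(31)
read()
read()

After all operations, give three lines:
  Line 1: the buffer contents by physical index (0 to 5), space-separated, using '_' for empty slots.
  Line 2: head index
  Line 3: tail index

write(84): buf=[84 _ _ _ _ _], head=0, tail=1, size=1
write(25): buf=[84 25 _ _ _ _], head=0, tail=2, size=2
write(16): buf=[84 25 16 _ _ _], head=0, tail=3, size=3
read(): buf=[_ 25 16 _ _ _], head=1, tail=3, size=2
read(): buf=[_ _ 16 _ _ _], head=2, tail=3, size=1
read(): buf=[_ _ _ _ _ _], head=3, tail=3, size=0
write(85): buf=[_ _ _ 85 _ _], head=3, tail=4, size=1
read(): buf=[_ _ _ _ _ _], head=4, tail=4, size=0
write(51): buf=[_ _ _ _ 51 _], head=4, tail=5, size=1
write(44): buf=[_ _ _ _ 51 44], head=4, tail=0, size=2
write(31): buf=[31 _ _ _ 51 44], head=4, tail=1, size=3
read(): buf=[31 _ _ _ _ 44], head=5, tail=1, size=2
read(): buf=[31 _ _ _ _ _], head=0, tail=1, size=1

Answer: 31 _ _ _ _ _
0
1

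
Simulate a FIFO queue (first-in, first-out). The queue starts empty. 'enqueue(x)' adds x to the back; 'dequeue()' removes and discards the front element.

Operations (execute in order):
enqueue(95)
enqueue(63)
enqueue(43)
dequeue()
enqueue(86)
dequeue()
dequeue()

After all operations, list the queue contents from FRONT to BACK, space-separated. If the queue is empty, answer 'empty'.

Answer: 86

Derivation:
enqueue(95): [95]
enqueue(63): [95, 63]
enqueue(43): [95, 63, 43]
dequeue(): [63, 43]
enqueue(86): [63, 43, 86]
dequeue(): [43, 86]
dequeue(): [86]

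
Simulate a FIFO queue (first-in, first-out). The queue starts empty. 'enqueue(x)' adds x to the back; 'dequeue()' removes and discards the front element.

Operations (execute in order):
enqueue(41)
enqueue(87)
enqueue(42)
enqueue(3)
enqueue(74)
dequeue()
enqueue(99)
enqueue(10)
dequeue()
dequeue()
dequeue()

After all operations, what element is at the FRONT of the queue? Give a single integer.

Answer: 74

Derivation:
enqueue(41): queue = [41]
enqueue(87): queue = [41, 87]
enqueue(42): queue = [41, 87, 42]
enqueue(3): queue = [41, 87, 42, 3]
enqueue(74): queue = [41, 87, 42, 3, 74]
dequeue(): queue = [87, 42, 3, 74]
enqueue(99): queue = [87, 42, 3, 74, 99]
enqueue(10): queue = [87, 42, 3, 74, 99, 10]
dequeue(): queue = [42, 3, 74, 99, 10]
dequeue(): queue = [3, 74, 99, 10]
dequeue(): queue = [74, 99, 10]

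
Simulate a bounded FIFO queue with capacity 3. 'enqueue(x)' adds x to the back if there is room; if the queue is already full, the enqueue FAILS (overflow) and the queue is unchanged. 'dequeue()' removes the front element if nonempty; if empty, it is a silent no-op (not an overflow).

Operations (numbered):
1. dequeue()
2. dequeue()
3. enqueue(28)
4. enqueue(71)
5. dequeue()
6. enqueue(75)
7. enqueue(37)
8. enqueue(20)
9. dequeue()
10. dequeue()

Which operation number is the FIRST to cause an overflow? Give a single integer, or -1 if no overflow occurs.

1. dequeue(): empty, no-op, size=0
2. dequeue(): empty, no-op, size=0
3. enqueue(28): size=1
4. enqueue(71): size=2
5. dequeue(): size=1
6. enqueue(75): size=2
7. enqueue(37): size=3
8. enqueue(20): size=3=cap → OVERFLOW (fail)
9. dequeue(): size=2
10. dequeue(): size=1

Answer: 8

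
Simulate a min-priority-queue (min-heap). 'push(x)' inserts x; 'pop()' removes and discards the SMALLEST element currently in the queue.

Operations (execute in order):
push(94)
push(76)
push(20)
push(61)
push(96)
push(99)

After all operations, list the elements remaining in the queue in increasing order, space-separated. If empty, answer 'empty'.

push(94): heap contents = [94]
push(76): heap contents = [76, 94]
push(20): heap contents = [20, 76, 94]
push(61): heap contents = [20, 61, 76, 94]
push(96): heap contents = [20, 61, 76, 94, 96]
push(99): heap contents = [20, 61, 76, 94, 96, 99]

Answer: 20 61 76 94 96 99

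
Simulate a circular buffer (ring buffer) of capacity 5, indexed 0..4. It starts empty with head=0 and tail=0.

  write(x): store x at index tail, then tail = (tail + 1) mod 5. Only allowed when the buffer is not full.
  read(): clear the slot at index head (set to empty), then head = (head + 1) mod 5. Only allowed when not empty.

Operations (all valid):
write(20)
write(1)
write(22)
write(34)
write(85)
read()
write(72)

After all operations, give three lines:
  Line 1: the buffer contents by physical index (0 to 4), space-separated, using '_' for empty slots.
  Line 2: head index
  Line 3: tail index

write(20): buf=[20 _ _ _ _], head=0, tail=1, size=1
write(1): buf=[20 1 _ _ _], head=0, tail=2, size=2
write(22): buf=[20 1 22 _ _], head=0, tail=3, size=3
write(34): buf=[20 1 22 34 _], head=0, tail=4, size=4
write(85): buf=[20 1 22 34 85], head=0, tail=0, size=5
read(): buf=[_ 1 22 34 85], head=1, tail=0, size=4
write(72): buf=[72 1 22 34 85], head=1, tail=1, size=5

Answer: 72 1 22 34 85
1
1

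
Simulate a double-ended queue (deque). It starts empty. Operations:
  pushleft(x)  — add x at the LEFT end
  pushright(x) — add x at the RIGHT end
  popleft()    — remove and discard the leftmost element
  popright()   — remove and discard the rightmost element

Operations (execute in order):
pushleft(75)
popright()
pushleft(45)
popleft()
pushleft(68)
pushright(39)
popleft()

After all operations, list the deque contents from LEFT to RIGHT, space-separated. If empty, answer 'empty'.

pushleft(75): [75]
popright(): []
pushleft(45): [45]
popleft(): []
pushleft(68): [68]
pushright(39): [68, 39]
popleft(): [39]

Answer: 39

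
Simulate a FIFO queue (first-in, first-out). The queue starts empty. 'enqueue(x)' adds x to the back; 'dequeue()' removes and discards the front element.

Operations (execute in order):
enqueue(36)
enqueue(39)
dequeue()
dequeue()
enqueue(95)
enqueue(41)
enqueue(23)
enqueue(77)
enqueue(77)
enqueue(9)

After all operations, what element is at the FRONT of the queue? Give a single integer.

Answer: 95

Derivation:
enqueue(36): queue = [36]
enqueue(39): queue = [36, 39]
dequeue(): queue = [39]
dequeue(): queue = []
enqueue(95): queue = [95]
enqueue(41): queue = [95, 41]
enqueue(23): queue = [95, 41, 23]
enqueue(77): queue = [95, 41, 23, 77]
enqueue(77): queue = [95, 41, 23, 77, 77]
enqueue(9): queue = [95, 41, 23, 77, 77, 9]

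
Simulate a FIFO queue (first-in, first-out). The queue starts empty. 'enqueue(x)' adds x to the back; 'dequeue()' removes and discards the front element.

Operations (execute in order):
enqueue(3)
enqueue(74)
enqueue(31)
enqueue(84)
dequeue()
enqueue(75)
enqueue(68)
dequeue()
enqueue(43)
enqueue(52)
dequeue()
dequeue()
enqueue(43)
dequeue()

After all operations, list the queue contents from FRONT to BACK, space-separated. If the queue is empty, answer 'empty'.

Answer: 68 43 52 43

Derivation:
enqueue(3): [3]
enqueue(74): [3, 74]
enqueue(31): [3, 74, 31]
enqueue(84): [3, 74, 31, 84]
dequeue(): [74, 31, 84]
enqueue(75): [74, 31, 84, 75]
enqueue(68): [74, 31, 84, 75, 68]
dequeue(): [31, 84, 75, 68]
enqueue(43): [31, 84, 75, 68, 43]
enqueue(52): [31, 84, 75, 68, 43, 52]
dequeue(): [84, 75, 68, 43, 52]
dequeue(): [75, 68, 43, 52]
enqueue(43): [75, 68, 43, 52, 43]
dequeue(): [68, 43, 52, 43]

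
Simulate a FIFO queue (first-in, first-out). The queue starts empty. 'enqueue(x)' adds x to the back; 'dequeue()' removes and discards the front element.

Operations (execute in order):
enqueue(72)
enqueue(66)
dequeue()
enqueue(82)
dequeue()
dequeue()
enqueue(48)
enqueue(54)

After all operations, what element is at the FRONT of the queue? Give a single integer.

enqueue(72): queue = [72]
enqueue(66): queue = [72, 66]
dequeue(): queue = [66]
enqueue(82): queue = [66, 82]
dequeue(): queue = [82]
dequeue(): queue = []
enqueue(48): queue = [48]
enqueue(54): queue = [48, 54]

Answer: 48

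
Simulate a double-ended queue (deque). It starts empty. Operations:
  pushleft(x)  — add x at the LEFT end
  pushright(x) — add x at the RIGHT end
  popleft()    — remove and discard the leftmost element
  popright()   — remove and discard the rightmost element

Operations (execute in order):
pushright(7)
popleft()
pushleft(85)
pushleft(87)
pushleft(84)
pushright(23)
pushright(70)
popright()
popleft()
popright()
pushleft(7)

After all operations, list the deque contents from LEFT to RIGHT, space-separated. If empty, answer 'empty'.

pushright(7): [7]
popleft(): []
pushleft(85): [85]
pushleft(87): [87, 85]
pushleft(84): [84, 87, 85]
pushright(23): [84, 87, 85, 23]
pushright(70): [84, 87, 85, 23, 70]
popright(): [84, 87, 85, 23]
popleft(): [87, 85, 23]
popright(): [87, 85]
pushleft(7): [7, 87, 85]

Answer: 7 87 85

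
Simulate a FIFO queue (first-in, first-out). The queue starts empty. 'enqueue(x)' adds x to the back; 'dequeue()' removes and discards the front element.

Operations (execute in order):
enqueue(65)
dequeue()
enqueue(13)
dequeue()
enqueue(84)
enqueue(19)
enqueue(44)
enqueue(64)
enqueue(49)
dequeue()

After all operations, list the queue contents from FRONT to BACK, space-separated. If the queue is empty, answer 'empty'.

Answer: 19 44 64 49

Derivation:
enqueue(65): [65]
dequeue(): []
enqueue(13): [13]
dequeue(): []
enqueue(84): [84]
enqueue(19): [84, 19]
enqueue(44): [84, 19, 44]
enqueue(64): [84, 19, 44, 64]
enqueue(49): [84, 19, 44, 64, 49]
dequeue(): [19, 44, 64, 49]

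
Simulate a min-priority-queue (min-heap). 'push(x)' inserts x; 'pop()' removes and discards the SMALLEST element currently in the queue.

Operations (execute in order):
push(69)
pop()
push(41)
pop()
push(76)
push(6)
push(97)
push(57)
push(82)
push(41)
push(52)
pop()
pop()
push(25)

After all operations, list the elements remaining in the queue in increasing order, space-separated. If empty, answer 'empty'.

Answer: 25 52 57 76 82 97

Derivation:
push(69): heap contents = [69]
pop() → 69: heap contents = []
push(41): heap contents = [41]
pop() → 41: heap contents = []
push(76): heap contents = [76]
push(6): heap contents = [6, 76]
push(97): heap contents = [6, 76, 97]
push(57): heap contents = [6, 57, 76, 97]
push(82): heap contents = [6, 57, 76, 82, 97]
push(41): heap contents = [6, 41, 57, 76, 82, 97]
push(52): heap contents = [6, 41, 52, 57, 76, 82, 97]
pop() → 6: heap contents = [41, 52, 57, 76, 82, 97]
pop() → 41: heap contents = [52, 57, 76, 82, 97]
push(25): heap contents = [25, 52, 57, 76, 82, 97]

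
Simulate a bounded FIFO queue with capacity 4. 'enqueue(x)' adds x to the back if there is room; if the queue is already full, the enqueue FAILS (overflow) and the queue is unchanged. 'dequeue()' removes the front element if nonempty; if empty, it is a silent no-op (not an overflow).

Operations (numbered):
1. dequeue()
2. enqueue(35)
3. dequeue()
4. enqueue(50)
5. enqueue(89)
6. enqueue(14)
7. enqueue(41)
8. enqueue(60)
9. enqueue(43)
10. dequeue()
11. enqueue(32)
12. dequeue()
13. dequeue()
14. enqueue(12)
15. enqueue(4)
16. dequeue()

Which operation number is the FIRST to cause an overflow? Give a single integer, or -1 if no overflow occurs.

Answer: 8

Derivation:
1. dequeue(): empty, no-op, size=0
2. enqueue(35): size=1
3. dequeue(): size=0
4. enqueue(50): size=1
5. enqueue(89): size=2
6. enqueue(14): size=3
7. enqueue(41): size=4
8. enqueue(60): size=4=cap → OVERFLOW (fail)
9. enqueue(43): size=4=cap → OVERFLOW (fail)
10. dequeue(): size=3
11. enqueue(32): size=4
12. dequeue(): size=3
13. dequeue(): size=2
14. enqueue(12): size=3
15. enqueue(4): size=4
16. dequeue(): size=3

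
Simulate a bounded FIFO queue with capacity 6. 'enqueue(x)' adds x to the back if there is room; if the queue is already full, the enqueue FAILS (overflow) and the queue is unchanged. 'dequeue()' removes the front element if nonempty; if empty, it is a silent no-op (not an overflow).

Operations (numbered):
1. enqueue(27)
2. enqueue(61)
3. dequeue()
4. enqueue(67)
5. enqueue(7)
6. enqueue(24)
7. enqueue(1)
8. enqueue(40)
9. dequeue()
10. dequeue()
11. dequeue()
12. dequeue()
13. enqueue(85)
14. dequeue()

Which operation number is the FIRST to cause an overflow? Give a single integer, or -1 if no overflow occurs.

Answer: -1

Derivation:
1. enqueue(27): size=1
2. enqueue(61): size=2
3. dequeue(): size=1
4. enqueue(67): size=2
5. enqueue(7): size=3
6. enqueue(24): size=4
7. enqueue(1): size=5
8. enqueue(40): size=6
9. dequeue(): size=5
10. dequeue(): size=4
11. dequeue(): size=3
12. dequeue(): size=2
13. enqueue(85): size=3
14. dequeue(): size=2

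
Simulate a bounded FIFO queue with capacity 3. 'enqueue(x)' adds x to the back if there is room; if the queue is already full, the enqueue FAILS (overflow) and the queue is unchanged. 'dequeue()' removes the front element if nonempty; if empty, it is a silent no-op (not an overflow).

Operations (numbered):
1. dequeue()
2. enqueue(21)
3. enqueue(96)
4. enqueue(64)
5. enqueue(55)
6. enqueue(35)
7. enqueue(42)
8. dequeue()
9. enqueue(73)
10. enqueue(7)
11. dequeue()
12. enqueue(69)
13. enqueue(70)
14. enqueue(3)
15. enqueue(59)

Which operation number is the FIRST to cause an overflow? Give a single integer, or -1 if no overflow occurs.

1. dequeue(): empty, no-op, size=0
2. enqueue(21): size=1
3. enqueue(96): size=2
4. enqueue(64): size=3
5. enqueue(55): size=3=cap → OVERFLOW (fail)
6. enqueue(35): size=3=cap → OVERFLOW (fail)
7. enqueue(42): size=3=cap → OVERFLOW (fail)
8. dequeue(): size=2
9. enqueue(73): size=3
10. enqueue(7): size=3=cap → OVERFLOW (fail)
11. dequeue(): size=2
12. enqueue(69): size=3
13. enqueue(70): size=3=cap → OVERFLOW (fail)
14. enqueue(3): size=3=cap → OVERFLOW (fail)
15. enqueue(59): size=3=cap → OVERFLOW (fail)

Answer: 5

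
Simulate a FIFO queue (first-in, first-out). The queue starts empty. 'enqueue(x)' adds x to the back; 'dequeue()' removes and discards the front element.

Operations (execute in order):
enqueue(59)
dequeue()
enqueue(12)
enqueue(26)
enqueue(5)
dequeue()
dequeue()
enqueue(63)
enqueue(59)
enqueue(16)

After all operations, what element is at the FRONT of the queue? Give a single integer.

enqueue(59): queue = [59]
dequeue(): queue = []
enqueue(12): queue = [12]
enqueue(26): queue = [12, 26]
enqueue(5): queue = [12, 26, 5]
dequeue(): queue = [26, 5]
dequeue(): queue = [5]
enqueue(63): queue = [5, 63]
enqueue(59): queue = [5, 63, 59]
enqueue(16): queue = [5, 63, 59, 16]

Answer: 5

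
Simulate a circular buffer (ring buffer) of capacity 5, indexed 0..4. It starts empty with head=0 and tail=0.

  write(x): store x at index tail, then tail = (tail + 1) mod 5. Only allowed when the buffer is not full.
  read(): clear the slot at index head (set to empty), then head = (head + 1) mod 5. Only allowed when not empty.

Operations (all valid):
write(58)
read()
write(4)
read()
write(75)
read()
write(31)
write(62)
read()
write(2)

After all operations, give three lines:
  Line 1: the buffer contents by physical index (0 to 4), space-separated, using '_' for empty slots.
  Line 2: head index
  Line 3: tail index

write(58): buf=[58 _ _ _ _], head=0, tail=1, size=1
read(): buf=[_ _ _ _ _], head=1, tail=1, size=0
write(4): buf=[_ 4 _ _ _], head=1, tail=2, size=1
read(): buf=[_ _ _ _ _], head=2, tail=2, size=0
write(75): buf=[_ _ 75 _ _], head=2, tail=3, size=1
read(): buf=[_ _ _ _ _], head=3, tail=3, size=0
write(31): buf=[_ _ _ 31 _], head=3, tail=4, size=1
write(62): buf=[_ _ _ 31 62], head=3, tail=0, size=2
read(): buf=[_ _ _ _ 62], head=4, tail=0, size=1
write(2): buf=[2 _ _ _ 62], head=4, tail=1, size=2

Answer: 2 _ _ _ 62
4
1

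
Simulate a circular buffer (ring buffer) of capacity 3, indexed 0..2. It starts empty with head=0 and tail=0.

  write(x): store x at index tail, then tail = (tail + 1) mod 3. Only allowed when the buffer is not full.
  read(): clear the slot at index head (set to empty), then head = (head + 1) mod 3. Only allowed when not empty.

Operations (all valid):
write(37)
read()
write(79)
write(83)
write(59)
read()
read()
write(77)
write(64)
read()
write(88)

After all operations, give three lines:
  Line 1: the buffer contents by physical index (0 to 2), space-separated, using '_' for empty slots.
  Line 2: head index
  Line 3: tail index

Answer: 88 77 64
1
1

Derivation:
write(37): buf=[37 _ _], head=0, tail=1, size=1
read(): buf=[_ _ _], head=1, tail=1, size=0
write(79): buf=[_ 79 _], head=1, tail=2, size=1
write(83): buf=[_ 79 83], head=1, tail=0, size=2
write(59): buf=[59 79 83], head=1, tail=1, size=3
read(): buf=[59 _ 83], head=2, tail=1, size=2
read(): buf=[59 _ _], head=0, tail=1, size=1
write(77): buf=[59 77 _], head=0, tail=2, size=2
write(64): buf=[59 77 64], head=0, tail=0, size=3
read(): buf=[_ 77 64], head=1, tail=0, size=2
write(88): buf=[88 77 64], head=1, tail=1, size=3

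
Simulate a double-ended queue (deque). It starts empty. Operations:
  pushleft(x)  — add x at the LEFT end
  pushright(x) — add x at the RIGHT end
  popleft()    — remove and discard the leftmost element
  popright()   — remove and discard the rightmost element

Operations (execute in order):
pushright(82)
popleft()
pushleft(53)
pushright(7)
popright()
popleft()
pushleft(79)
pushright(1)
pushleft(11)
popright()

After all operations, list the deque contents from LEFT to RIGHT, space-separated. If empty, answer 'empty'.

pushright(82): [82]
popleft(): []
pushleft(53): [53]
pushright(7): [53, 7]
popright(): [53]
popleft(): []
pushleft(79): [79]
pushright(1): [79, 1]
pushleft(11): [11, 79, 1]
popright(): [11, 79]

Answer: 11 79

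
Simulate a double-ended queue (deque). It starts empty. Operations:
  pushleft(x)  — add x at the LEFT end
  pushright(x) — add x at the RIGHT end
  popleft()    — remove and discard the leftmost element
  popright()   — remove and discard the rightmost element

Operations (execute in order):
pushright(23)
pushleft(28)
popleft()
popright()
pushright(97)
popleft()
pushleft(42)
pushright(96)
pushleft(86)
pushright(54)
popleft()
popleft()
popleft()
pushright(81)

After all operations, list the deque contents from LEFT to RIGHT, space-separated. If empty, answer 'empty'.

Answer: 54 81

Derivation:
pushright(23): [23]
pushleft(28): [28, 23]
popleft(): [23]
popright(): []
pushright(97): [97]
popleft(): []
pushleft(42): [42]
pushright(96): [42, 96]
pushleft(86): [86, 42, 96]
pushright(54): [86, 42, 96, 54]
popleft(): [42, 96, 54]
popleft(): [96, 54]
popleft(): [54]
pushright(81): [54, 81]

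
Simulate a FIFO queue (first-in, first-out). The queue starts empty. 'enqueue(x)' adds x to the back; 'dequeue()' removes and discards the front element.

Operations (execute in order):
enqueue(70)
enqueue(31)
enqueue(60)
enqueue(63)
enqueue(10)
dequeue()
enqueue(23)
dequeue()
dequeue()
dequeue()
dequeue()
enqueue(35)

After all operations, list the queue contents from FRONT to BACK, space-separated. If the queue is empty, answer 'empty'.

enqueue(70): [70]
enqueue(31): [70, 31]
enqueue(60): [70, 31, 60]
enqueue(63): [70, 31, 60, 63]
enqueue(10): [70, 31, 60, 63, 10]
dequeue(): [31, 60, 63, 10]
enqueue(23): [31, 60, 63, 10, 23]
dequeue(): [60, 63, 10, 23]
dequeue(): [63, 10, 23]
dequeue(): [10, 23]
dequeue(): [23]
enqueue(35): [23, 35]

Answer: 23 35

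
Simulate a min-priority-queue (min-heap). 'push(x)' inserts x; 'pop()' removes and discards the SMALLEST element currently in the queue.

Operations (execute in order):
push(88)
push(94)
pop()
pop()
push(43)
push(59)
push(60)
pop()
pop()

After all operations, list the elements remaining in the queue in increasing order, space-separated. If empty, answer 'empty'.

push(88): heap contents = [88]
push(94): heap contents = [88, 94]
pop() → 88: heap contents = [94]
pop() → 94: heap contents = []
push(43): heap contents = [43]
push(59): heap contents = [43, 59]
push(60): heap contents = [43, 59, 60]
pop() → 43: heap contents = [59, 60]
pop() → 59: heap contents = [60]

Answer: 60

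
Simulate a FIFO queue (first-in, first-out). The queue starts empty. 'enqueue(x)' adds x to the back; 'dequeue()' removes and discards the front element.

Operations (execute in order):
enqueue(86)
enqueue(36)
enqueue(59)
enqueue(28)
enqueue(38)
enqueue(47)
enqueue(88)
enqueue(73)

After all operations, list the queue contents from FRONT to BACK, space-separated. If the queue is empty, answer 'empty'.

enqueue(86): [86]
enqueue(36): [86, 36]
enqueue(59): [86, 36, 59]
enqueue(28): [86, 36, 59, 28]
enqueue(38): [86, 36, 59, 28, 38]
enqueue(47): [86, 36, 59, 28, 38, 47]
enqueue(88): [86, 36, 59, 28, 38, 47, 88]
enqueue(73): [86, 36, 59, 28, 38, 47, 88, 73]

Answer: 86 36 59 28 38 47 88 73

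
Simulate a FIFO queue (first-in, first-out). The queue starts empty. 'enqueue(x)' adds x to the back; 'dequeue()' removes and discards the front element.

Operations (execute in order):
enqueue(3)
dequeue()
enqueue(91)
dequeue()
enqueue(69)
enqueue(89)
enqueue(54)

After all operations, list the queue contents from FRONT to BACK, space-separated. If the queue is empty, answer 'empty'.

enqueue(3): [3]
dequeue(): []
enqueue(91): [91]
dequeue(): []
enqueue(69): [69]
enqueue(89): [69, 89]
enqueue(54): [69, 89, 54]

Answer: 69 89 54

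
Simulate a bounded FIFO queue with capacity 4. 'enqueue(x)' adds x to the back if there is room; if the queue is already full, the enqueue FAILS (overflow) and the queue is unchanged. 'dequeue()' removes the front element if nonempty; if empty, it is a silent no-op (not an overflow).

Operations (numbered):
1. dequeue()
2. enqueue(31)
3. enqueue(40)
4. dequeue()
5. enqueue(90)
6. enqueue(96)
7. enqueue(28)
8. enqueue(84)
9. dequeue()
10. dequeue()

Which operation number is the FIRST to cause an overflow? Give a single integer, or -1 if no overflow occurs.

Answer: 8

Derivation:
1. dequeue(): empty, no-op, size=0
2. enqueue(31): size=1
3. enqueue(40): size=2
4. dequeue(): size=1
5. enqueue(90): size=2
6. enqueue(96): size=3
7. enqueue(28): size=4
8. enqueue(84): size=4=cap → OVERFLOW (fail)
9. dequeue(): size=3
10. dequeue(): size=2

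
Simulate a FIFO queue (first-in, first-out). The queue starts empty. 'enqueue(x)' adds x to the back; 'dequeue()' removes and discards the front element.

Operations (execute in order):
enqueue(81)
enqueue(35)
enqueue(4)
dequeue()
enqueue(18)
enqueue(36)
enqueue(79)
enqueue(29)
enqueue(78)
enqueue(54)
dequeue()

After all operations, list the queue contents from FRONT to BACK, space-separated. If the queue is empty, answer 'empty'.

enqueue(81): [81]
enqueue(35): [81, 35]
enqueue(4): [81, 35, 4]
dequeue(): [35, 4]
enqueue(18): [35, 4, 18]
enqueue(36): [35, 4, 18, 36]
enqueue(79): [35, 4, 18, 36, 79]
enqueue(29): [35, 4, 18, 36, 79, 29]
enqueue(78): [35, 4, 18, 36, 79, 29, 78]
enqueue(54): [35, 4, 18, 36, 79, 29, 78, 54]
dequeue(): [4, 18, 36, 79, 29, 78, 54]

Answer: 4 18 36 79 29 78 54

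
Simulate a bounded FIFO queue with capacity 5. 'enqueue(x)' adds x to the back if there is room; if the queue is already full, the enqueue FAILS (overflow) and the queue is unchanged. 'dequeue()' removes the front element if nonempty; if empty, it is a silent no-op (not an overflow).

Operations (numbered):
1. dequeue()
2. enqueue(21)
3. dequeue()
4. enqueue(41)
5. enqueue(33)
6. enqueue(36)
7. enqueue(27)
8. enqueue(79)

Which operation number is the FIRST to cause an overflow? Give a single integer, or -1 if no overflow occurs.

1. dequeue(): empty, no-op, size=0
2. enqueue(21): size=1
3. dequeue(): size=0
4. enqueue(41): size=1
5. enqueue(33): size=2
6. enqueue(36): size=3
7. enqueue(27): size=4
8. enqueue(79): size=5

Answer: -1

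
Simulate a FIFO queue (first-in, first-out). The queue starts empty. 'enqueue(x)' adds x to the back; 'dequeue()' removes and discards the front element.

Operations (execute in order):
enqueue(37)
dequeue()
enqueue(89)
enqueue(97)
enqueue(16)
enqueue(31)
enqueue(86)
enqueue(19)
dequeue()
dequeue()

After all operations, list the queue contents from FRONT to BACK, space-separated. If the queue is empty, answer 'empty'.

enqueue(37): [37]
dequeue(): []
enqueue(89): [89]
enqueue(97): [89, 97]
enqueue(16): [89, 97, 16]
enqueue(31): [89, 97, 16, 31]
enqueue(86): [89, 97, 16, 31, 86]
enqueue(19): [89, 97, 16, 31, 86, 19]
dequeue(): [97, 16, 31, 86, 19]
dequeue(): [16, 31, 86, 19]

Answer: 16 31 86 19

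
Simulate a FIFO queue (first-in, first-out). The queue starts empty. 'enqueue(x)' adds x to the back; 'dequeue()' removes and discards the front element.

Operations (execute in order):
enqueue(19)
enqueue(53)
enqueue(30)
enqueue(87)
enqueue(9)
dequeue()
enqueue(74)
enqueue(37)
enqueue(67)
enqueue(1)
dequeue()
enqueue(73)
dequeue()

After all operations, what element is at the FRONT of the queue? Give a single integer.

enqueue(19): queue = [19]
enqueue(53): queue = [19, 53]
enqueue(30): queue = [19, 53, 30]
enqueue(87): queue = [19, 53, 30, 87]
enqueue(9): queue = [19, 53, 30, 87, 9]
dequeue(): queue = [53, 30, 87, 9]
enqueue(74): queue = [53, 30, 87, 9, 74]
enqueue(37): queue = [53, 30, 87, 9, 74, 37]
enqueue(67): queue = [53, 30, 87, 9, 74, 37, 67]
enqueue(1): queue = [53, 30, 87, 9, 74, 37, 67, 1]
dequeue(): queue = [30, 87, 9, 74, 37, 67, 1]
enqueue(73): queue = [30, 87, 9, 74, 37, 67, 1, 73]
dequeue(): queue = [87, 9, 74, 37, 67, 1, 73]

Answer: 87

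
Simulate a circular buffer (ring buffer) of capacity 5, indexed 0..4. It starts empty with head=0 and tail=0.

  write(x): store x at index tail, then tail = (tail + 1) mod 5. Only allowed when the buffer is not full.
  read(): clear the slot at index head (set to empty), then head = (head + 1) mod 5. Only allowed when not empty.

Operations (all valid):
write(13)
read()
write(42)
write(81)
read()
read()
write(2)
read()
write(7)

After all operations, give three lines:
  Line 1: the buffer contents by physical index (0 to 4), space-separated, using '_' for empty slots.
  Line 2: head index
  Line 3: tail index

write(13): buf=[13 _ _ _ _], head=0, tail=1, size=1
read(): buf=[_ _ _ _ _], head=1, tail=1, size=0
write(42): buf=[_ 42 _ _ _], head=1, tail=2, size=1
write(81): buf=[_ 42 81 _ _], head=1, tail=3, size=2
read(): buf=[_ _ 81 _ _], head=2, tail=3, size=1
read(): buf=[_ _ _ _ _], head=3, tail=3, size=0
write(2): buf=[_ _ _ 2 _], head=3, tail=4, size=1
read(): buf=[_ _ _ _ _], head=4, tail=4, size=0
write(7): buf=[_ _ _ _ 7], head=4, tail=0, size=1

Answer: _ _ _ _ 7
4
0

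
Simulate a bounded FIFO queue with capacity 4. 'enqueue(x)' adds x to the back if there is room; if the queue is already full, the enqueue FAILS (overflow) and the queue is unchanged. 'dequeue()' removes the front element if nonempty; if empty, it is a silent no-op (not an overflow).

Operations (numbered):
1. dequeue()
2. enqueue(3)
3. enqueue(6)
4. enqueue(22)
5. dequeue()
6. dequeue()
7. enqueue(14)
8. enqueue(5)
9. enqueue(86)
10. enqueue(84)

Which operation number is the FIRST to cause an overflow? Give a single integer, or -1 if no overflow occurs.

1. dequeue(): empty, no-op, size=0
2. enqueue(3): size=1
3. enqueue(6): size=2
4. enqueue(22): size=3
5. dequeue(): size=2
6. dequeue(): size=1
7. enqueue(14): size=2
8. enqueue(5): size=3
9. enqueue(86): size=4
10. enqueue(84): size=4=cap → OVERFLOW (fail)

Answer: 10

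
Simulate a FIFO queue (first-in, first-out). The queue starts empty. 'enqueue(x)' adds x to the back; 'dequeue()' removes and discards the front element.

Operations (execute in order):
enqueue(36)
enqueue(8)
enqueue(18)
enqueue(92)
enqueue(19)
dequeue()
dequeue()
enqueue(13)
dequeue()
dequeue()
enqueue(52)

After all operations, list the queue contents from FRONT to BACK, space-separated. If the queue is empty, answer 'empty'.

enqueue(36): [36]
enqueue(8): [36, 8]
enqueue(18): [36, 8, 18]
enqueue(92): [36, 8, 18, 92]
enqueue(19): [36, 8, 18, 92, 19]
dequeue(): [8, 18, 92, 19]
dequeue(): [18, 92, 19]
enqueue(13): [18, 92, 19, 13]
dequeue(): [92, 19, 13]
dequeue(): [19, 13]
enqueue(52): [19, 13, 52]

Answer: 19 13 52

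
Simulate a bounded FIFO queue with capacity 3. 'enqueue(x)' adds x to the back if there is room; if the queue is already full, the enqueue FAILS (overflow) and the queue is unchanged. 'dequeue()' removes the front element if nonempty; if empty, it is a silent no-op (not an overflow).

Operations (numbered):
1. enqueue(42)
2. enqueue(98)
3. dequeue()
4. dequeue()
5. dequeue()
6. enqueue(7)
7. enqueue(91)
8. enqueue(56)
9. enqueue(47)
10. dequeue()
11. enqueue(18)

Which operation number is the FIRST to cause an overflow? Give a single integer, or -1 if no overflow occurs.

Answer: 9

Derivation:
1. enqueue(42): size=1
2. enqueue(98): size=2
3. dequeue(): size=1
4. dequeue(): size=0
5. dequeue(): empty, no-op, size=0
6. enqueue(7): size=1
7. enqueue(91): size=2
8. enqueue(56): size=3
9. enqueue(47): size=3=cap → OVERFLOW (fail)
10. dequeue(): size=2
11. enqueue(18): size=3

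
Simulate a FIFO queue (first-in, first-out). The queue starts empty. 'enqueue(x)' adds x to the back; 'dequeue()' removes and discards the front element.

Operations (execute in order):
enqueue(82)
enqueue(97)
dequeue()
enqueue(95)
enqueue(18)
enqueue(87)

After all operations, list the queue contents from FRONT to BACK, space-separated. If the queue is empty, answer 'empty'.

Answer: 97 95 18 87

Derivation:
enqueue(82): [82]
enqueue(97): [82, 97]
dequeue(): [97]
enqueue(95): [97, 95]
enqueue(18): [97, 95, 18]
enqueue(87): [97, 95, 18, 87]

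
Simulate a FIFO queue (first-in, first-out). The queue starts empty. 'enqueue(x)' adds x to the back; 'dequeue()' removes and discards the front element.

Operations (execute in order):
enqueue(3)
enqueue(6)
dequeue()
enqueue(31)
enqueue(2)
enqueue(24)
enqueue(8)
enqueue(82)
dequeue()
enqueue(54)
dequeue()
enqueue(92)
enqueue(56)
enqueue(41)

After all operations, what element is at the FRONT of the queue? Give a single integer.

enqueue(3): queue = [3]
enqueue(6): queue = [3, 6]
dequeue(): queue = [6]
enqueue(31): queue = [6, 31]
enqueue(2): queue = [6, 31, 2]
enqueue(24): queue = [6, 31, 2, 24]
enqueue(8): queue = [6, 31, 2, 24, 8]
enqueue(82): queue = [6, 31, 2, 24, 8, 82]
dequeue(): queue = [31, 2, 24, 8, 82]
enqueue(54): queue = [31, 2, 24, 8, 82, 54]
dequeue(): queue = [2, 24, 8, 82, 54]
enqueue(92): queue = [2, 24, 8, 82, 54, 92]
enqueue(56): queue = [2, 24, 8, 82, 54, 92, 56]
enqueue(41): queue = [2, 24, 8, 82, 54, 92, 56, 41]

Answer: 2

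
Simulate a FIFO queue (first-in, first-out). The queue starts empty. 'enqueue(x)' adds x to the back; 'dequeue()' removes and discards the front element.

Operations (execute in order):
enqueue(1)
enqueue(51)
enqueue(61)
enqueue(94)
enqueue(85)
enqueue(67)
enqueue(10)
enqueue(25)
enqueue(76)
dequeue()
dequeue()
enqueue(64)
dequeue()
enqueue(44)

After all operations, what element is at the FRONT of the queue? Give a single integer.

enqueue(1): queue = [1]
enqueue(51): queue = [1, 51]
enqueue(61): queue = [1, 51, 61]
enqueue(94): queue = [1, 51, 61, 94]
enqueue(85): queue = [1, 51, 61, 94, 85]
enqueue(67): queue = [1, 51, 61, 94, 85, 67]
enqueue(10): queue = [1, 51, 61, 94, 85, 67, 10]
enqueue(25): queue = [1, 51, 61, 94, 85, 67, 10, 25]
enqueue(76): queue = [1, 51, 61, 94, 85, 67, 10, 25, 76]
dequeue(): queue = [51, 61, 94, 85, 67, 10, 25, 76]
dequeue(): queue = [61, 94, 85, 67, 10, 25, 76]
enqueue(64): queue = [61, 94, 85, 67, 10, 25, 76, 64]
dequeue(): queue = [94, 85, 67, 10, 25, 76, 64]
enqueue(44): queue = [94, 85, 67, 10, 25, 76, 64, 44]

Answer: 94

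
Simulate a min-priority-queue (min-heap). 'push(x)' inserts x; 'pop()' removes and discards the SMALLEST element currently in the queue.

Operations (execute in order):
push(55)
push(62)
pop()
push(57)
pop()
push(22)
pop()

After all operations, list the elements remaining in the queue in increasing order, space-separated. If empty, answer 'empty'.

push(55): heap contents = [55]
push(62): heap contents = [55, 62]
pop() → 55: heap contents = [62]
push(57): heap contents = [57, 62]
pop() → 57: heap contents = [62]
push(22): heap contents = [22, 62]
pop() → 22: heap contents = [62]

Answer: 62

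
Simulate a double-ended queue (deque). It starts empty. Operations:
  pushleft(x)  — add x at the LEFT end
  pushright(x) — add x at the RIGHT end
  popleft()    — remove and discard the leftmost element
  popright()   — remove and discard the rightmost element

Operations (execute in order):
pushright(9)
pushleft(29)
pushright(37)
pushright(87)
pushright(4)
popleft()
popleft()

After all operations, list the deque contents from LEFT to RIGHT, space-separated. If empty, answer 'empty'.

Answer: 37 87 4

Derivation:
pushright(9): [9]
pushleft(29): [29, 9]
pushright(37): [29, 9, 37]
pushright(87): [29, 9, 37, 87]
pushright(4): [29, 9, 37, 87, 4]
popleft(): [9, 37, 87, 4]
popleft(): [37, 87, 4]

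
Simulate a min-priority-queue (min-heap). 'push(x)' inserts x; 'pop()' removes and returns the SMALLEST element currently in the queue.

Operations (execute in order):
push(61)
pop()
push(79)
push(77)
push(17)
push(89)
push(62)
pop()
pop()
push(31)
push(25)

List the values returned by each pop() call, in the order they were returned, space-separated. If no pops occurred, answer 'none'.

push(61): heap contents = [61]
pop() → 61: heap contents = []
push(79): heap contents = [79]
push(77): heap contents = [77, 79]
push(17): heap contents = [17, 77, 79]
push(89): heap contents = [17, 77, 79, 89]
push(62): heap contents = [17, 62, 77, 79, 89]
pop() → 17: heap contents = [62, 77, 79, 89]
pop() → 62: heap contents = [77, 79, 89]
push(31): heap contents = [31, 77, 79, 89]
push(25): heap contents = [25, 31, 77, 79, 89]

Answer: 61 17 62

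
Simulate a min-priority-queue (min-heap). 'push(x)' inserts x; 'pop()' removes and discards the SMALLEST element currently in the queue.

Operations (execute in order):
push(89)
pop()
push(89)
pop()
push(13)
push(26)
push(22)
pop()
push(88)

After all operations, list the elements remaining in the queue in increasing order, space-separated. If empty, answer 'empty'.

push(89): heap contents = [89]
pop() → 89: heap contents = []
push(89): heap contents = [89]
pop() → 89: heap contents = []
push(13): heap contents = [13]
push(26): heap contents = [13, 26]
push(22): heap contents = [13, 22, 26]
pop() → 13: heap contents = [22, 26]
push(88): heap contents = [22, 26, 88]

Answer: 22 26 88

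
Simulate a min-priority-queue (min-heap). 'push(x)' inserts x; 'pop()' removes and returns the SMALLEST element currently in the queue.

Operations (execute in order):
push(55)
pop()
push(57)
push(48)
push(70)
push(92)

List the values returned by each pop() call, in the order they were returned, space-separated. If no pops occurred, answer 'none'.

push(55): heap contents = [55]
pop() → 55: heap contents = []
push(57): heap contents = [57]
push(48): heap contents = [48, 57]
push(70): heap contents = [48, 57, 70]
push(92): heap contents = [48, 57, 70, 92]

Answer: 55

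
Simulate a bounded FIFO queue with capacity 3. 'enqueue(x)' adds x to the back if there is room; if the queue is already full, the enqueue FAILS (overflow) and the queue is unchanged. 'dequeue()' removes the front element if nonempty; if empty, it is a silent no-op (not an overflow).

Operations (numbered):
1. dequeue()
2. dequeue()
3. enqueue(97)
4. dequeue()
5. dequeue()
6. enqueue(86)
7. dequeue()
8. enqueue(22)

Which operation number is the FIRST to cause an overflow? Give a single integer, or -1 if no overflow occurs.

Answer: -1

Derivation:
1. dequeue(): empty, no-op, size=0
2. dequeue(): empty, no-op, size=0
3. enqueue(97): size=1
4. dequeue(): size=0
5. dequeue(): empty, no-op, size=0
6. enqueue(86): size=1
7. dequeue(): size=0
8. enqueue(22): size=1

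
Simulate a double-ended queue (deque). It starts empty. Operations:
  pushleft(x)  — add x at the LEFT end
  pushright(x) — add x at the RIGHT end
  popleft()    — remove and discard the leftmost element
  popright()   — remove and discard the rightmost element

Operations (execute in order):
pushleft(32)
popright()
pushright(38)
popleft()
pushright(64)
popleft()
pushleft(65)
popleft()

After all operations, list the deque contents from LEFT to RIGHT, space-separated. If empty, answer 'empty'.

Answer: empty

Derivation:
pushleft(32): [32]
popright(): []
pushright(38): [38]
popleft(): []
pushright(64): [64]
popleft(): []
pushleft(65): [65]
popleft(): []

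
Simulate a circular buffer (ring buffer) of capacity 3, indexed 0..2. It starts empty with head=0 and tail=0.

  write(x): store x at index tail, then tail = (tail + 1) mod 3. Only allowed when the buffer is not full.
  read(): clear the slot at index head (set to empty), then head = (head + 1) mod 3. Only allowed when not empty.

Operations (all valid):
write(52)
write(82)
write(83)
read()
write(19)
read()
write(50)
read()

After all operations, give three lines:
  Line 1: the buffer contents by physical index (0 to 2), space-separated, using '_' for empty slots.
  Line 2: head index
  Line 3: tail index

write(52): buf=[52 _ _], head=0, tail=1, size=1
write(82): buf=[52 82 _], head=0, tail=2, size=2
write(83): buf=[52 82 83], head=0, tail=0, size=3
read(): buf=[_ 82 83], head=1, tail=0, size=2
write(19): buf=[19 82 83], head=1, tail=1, size=3
read(): buf=[19 _ 83], head=2, tail=1, size=2
write(50): buf=[19 50 83], head=2, tail=2, size=3
read(): buf=[19 50 _], head=0, tail=2, size=2

Answer: 19 50 _
0
2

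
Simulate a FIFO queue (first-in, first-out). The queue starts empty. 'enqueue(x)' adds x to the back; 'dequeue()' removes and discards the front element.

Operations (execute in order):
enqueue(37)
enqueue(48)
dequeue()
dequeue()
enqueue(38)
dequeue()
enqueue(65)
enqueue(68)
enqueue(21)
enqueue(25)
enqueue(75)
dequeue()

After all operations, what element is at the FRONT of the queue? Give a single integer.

Answer: 68

Derivation:
enqueue(37): queue = [37]
enqueue(48): queue = [37, 48]
dequeue(): queue = [48]
dequeue(): queue = []
enqueue(38): queue = [38]
dequeue(): queue = []
enqueue(65): queue = [65]
enqueue(68): queue = [65, 68]
enqueue(21): queue = [65, 68, 21]
enqueue(25): queue = [65, 68, 21, 25]
enqueue(75): queue = [65, 68, 21, 25, 75]
dequeue(): queue = [68, 21, 25, 75]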